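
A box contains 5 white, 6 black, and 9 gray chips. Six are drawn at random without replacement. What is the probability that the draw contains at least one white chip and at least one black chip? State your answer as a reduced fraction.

There are C(20,6) = 38760 possible draws.
By inclusion-exclusion on the complements, draws missing all white or all black: C(15,6) + C(14,6) − C(9,6) = 5005 + 3003 − 84 = 7924.
So draws with at least one of each: 38760 − 7924 = 30836, probability 30836/38760 = 7709/9690.

7709/9690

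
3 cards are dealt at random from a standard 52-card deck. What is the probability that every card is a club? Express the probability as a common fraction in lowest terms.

11/850

There are C(52,3) = 22100 possible 3-card hands.
Hands that are all clubs: C(13,3) = 286.
Probability = 286/22100 = 11/850.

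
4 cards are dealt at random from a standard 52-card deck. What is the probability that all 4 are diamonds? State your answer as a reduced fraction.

11/4165

There are C(52,4) = 270725 possible 4-card hands.
Hands that are all diamonds: C(13,4) = 715.
Probability = 715/270725 = 11/4165.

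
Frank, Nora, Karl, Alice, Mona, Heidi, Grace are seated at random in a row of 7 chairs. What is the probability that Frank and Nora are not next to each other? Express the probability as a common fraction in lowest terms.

5/7

There are 7! = 5040 arrangements.
Arrangements with Frank and Nora adjacent: 2·6! = 1440.
So not adjacent: 5040 − 1440 = 3600, probability 3600/5040 = 5/7.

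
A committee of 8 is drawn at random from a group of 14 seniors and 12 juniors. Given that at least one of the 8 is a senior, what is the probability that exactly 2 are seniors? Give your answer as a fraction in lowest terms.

1911/35495

Work in counts. Selections with at least one senior: C(26,8) − C(12,8) = 1562275 − 495 = 1561780.
Of those, selections where exactly 2 are seniors: C(14,2)·C(12,6) = 91·924 = 84084.
Conditional probability = 84084/1561780 = 1911/35495.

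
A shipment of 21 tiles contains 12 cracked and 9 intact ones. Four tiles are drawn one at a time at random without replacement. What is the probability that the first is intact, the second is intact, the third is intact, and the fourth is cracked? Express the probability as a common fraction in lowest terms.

Multiply the conditional probabilities at each draw: 9/21 · 8/20 · 7/19 · 12/18 = 6048/143640 = 4/95.

4/95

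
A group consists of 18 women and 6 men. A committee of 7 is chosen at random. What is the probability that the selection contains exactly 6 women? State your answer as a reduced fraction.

The sample space is all 7-subsets of the 24: C(24,7) = 346104.
Selections with exactly 6 women: choose 6 of the 18 women and 1 of the 6 men, C(18,6)·C(6,1) = 18564·6 = 111384.
Probability = 111384/346104 = 1547/4807.

1547/4807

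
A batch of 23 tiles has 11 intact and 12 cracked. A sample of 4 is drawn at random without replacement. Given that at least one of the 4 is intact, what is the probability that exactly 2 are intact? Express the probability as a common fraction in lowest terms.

Work in counts. Selections with at least one intact: C(23,4) − C(12,4) = 8855 − 495 = 8360.
Of those, selections where exactly 2 are intact: C(11,2)·C(12,2) = 55·66 = 3630.
Conditional probability = 3630/8360 = 33/76.

33/76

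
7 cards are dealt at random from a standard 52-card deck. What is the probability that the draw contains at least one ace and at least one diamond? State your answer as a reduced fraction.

There are C(52,7) = 133784560 possible draws.
By inclusion-exclusion on the complements, draws missing all aces or all diamonds: C(48,7) + C(39,7) − C(36,7) = 73629072 + 15380937 − 8347680 = 80662329.
So draws with at least one of each: 133784560 − 80662329 = 53122231, probability 53122231/133784560.

53122231/133784560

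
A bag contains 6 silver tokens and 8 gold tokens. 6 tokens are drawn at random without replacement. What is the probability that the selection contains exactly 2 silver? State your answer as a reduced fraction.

50/143

The sample space is all 6-subsets of the 14: C(14,6) = 3003.
Selections with exactly 2 silver: choose 2 of the 6 silver and 4 of the 8 gold, C(6,2)·C(8,4) = 15·70 = 1050.
Probability = 1050/3003 = 50/143.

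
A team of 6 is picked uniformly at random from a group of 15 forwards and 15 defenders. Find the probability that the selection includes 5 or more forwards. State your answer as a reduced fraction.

22/261

Total selections: C(30,6) = 593775.
Favorable selections (5 or more forwards): C(15,5)·C(15,1) + C(15,6)·C(15,0) = 45045 + 5005 = 50050.
Probability = 50050/593775 = 22/261.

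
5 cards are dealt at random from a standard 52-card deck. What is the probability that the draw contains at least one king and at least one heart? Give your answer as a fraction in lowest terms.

229297/866320

There are C(52,5) = 2598960 possible draws.
By inclusion-exclusion on the complements, draws missing all kings or all hearts: C(48,5) + C(39,5) − C(36,5) = 1712304 + 575757 − 376992 = 1911069.
So draws with at least one of each: 2598960 − 1911069 = 687891, probability 687891/2598960 = 229297/866320.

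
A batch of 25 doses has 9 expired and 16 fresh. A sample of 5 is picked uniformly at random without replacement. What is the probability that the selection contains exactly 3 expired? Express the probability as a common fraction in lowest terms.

48/253

There are C(25,5) = 53130 ways to choose 5 from 25.
Selections with exactly 3 expired: choose 3 of the 9 expired and 2 of the 16 fresh, C(9,3)·C(16,2) = 84·120 = 10080.
Probability = 10080/53130 = 48/253.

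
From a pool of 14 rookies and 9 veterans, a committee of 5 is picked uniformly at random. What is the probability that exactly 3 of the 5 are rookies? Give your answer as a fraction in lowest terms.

The sample space is all 5-subsets of the 23: C(23,5) = 33649.
Selections with exactly 3 rookies: choose 3 of the 14 rookies and 2 of the 9 veterans, C(14,3)·C(9,2) = 364·36 = 13104.
Probability = 13104/33649 = 1872/4807.

1872/4807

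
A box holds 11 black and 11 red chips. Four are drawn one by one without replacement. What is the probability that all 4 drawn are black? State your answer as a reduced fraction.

6/133

Multiply the conditional probabilities at each draw: 11/22 · 10/21 · 9/20 · 8/19 = 7920/175560 = 6/133.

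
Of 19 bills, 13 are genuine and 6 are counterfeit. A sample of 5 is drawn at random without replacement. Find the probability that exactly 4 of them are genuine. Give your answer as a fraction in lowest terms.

715/1938

Total number of selections: C(19,5) = 11628.
Selections with exactly 4 genuine: choose 4 of the 13 genuine and 1 of the 6 counterfeit, C(13,4)·C(6,1) = 715·6 = 4290.
Probability = 4290/11628 = 715/1938.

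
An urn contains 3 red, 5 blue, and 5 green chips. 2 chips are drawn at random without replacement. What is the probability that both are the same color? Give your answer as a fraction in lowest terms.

23/78

There are C(13,2) = 78 ways to draw 2 chips.
All same color: C(3,2) + C(5,2) + C(5,2) = 3 + 10 + 10 = 23.
Probability = 23/78.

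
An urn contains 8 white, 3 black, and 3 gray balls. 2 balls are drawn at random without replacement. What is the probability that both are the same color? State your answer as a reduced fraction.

There are C(14,2) = 91 ways to draw 2 balls.
All same color: C(8,2) + C(3,2) + C(3,2) = 28 + 3 + 3 = 34.
Probability = 34/91.

34/91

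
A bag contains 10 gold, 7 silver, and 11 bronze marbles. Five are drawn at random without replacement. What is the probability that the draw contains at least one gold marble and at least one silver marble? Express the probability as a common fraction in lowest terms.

There are C(28,5) = 98280 possible draws.
By inclusion-exclusion on the complements, draws missing all gold or all silver: C(18,5) + C(21,5) − C(11,5) = 8568 + 20349 − 462 = 28455.
So draws with at least one of each: 98280 − 28455 = 69825, probability 69825/98280 = 665/936.

665/936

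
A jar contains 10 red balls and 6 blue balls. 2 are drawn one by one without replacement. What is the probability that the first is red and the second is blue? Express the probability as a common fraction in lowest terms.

1/4

Multiply the conditional probabilities at each draw: 10/16 · 6/15 = 60/240 = 1/4.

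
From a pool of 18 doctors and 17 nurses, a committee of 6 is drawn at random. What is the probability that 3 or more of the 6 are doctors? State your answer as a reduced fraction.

Total selections: C(35,6) = 1623160.
Count the complement (fewer than 3 doctors): C(18,0)·C(17,6) + C(18,1)·C(17,5) + C(18,2)·C(17,4) = 12376 + 111384 + 364140 = 487900.
Probability = 1 − 487900/1623160 = 1135260/1623160 = 477/682.

477/682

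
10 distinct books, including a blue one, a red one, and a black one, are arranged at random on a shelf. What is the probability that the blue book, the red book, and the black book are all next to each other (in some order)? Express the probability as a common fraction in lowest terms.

1/15

There are 10! = 3628800 arrangements.
Treat the three as one block: 8! placements × 3! orders within the block = 40320·6 = 241920.
Probability = 241920/3628800 = 1/15.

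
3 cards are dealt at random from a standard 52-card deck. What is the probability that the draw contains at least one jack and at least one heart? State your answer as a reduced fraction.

33/260

There are C(52,3) = 22100 possible draws.
By inclusion-exclusion on the complements, draws missing all jacks or all hearts: C(48,3) + C(39,3) − C(36,3) = 17296 + 9139 − 7140 = 19295.
So draws with at least one of each: 22100 − 19295 = 2805, probability 2805/22100 = 33/260.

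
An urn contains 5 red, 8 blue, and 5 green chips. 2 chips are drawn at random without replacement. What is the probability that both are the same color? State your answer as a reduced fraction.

16/51

There are C(18,2) = 153 ways to draw 2 chips.
All same color: C(5,2) + C(8,2) + C(5,2) = 10 + 28 + 10 = 48.
Probability = 48/153 = 16/51.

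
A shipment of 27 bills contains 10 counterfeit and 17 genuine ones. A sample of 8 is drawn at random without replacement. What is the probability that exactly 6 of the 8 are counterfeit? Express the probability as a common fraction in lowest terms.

The sample space is all 8-subsets of the 27: C(27,8) = 2220075.
Selections with exactly 6 counterfeit: choose 6 of the 10 counterfeit and 2 of the 17 genuine, C(10,6)·C(17,2) = 210·136 = 28560.
Probability = 28560/2220075 = 1904/148005.

1904/148005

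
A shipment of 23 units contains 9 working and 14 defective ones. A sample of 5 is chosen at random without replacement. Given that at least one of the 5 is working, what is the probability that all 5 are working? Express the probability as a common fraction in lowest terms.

6/1507

Work in counts. Selections with at least one working: C(23,5) − C(14,5) = 33649 − 2002 = 31647.
Of those, selections where all 5 are working: C(9,5) = 126.
Conditional probability = 126/31647 = 6/1507.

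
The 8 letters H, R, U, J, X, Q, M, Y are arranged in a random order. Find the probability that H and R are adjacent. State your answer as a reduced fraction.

1/4

There are 8! = 40320 arrangements.
Treat H and R as a block: 7! arrangements of the blocks × 2 orders within the block = 2·5040 = 10080.
Probability = 10080/40320 = 1/4.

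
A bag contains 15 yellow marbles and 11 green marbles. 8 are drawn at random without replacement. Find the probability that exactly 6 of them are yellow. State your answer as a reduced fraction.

77/437

Total number of selections: C(26,8) = 1562275.
Selections with exactly 6 yellow: choose 6 of the 15 yellow and 2 of the 11 green, C(15,6)·C(11,2) = 5005·55 = 275275.
Probability = 275275/1562275 = 77/437.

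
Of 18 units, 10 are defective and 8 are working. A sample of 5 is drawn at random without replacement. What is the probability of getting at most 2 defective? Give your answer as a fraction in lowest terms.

There are C(18,5) = 8568 ways to choose the 5.
Favorable selections (at most 2 defective): C(10,0)·C(8,5) + C(10,1)·C(8,4) + C(10,2)·C(8,3) = 56 + 700 + 2520 = 3276.
Probability = 3276/8568 = 13/34.

13/34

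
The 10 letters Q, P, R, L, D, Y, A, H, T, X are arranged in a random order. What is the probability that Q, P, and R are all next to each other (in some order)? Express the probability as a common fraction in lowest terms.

There are 10! = 3628800 arrangements.
Treat the three as one block: 8! placements × 3! orders within the block = 40320·6 = 241920.
Probability = 241920/3628800 = 1/15.

1/15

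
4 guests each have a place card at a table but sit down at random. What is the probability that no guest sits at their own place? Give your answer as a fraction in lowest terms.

3/8

There are 4! = 24 seatings.
By inclusion-exclusion, seatings with no fixed points: C(4,0)·4! − C(4,1)·3! + C(4,2)·2! − C(4,3)·1! + C(4,4)·0! = 9.
Probability = 9/24 = 3/8.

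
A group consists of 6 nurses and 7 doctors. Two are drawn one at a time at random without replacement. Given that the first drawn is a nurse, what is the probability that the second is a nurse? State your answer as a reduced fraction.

5/12

After removing one nurse, 12 remain: 5 nurses and 7 doctors.
So the probability the next is a nurse is 5/12.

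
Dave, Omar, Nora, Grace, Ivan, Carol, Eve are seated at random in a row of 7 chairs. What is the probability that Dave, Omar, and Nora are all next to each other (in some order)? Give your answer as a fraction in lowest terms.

1/7

There are 7! = 5040 arrangements.
Treat the three as one block: 5! placements × 3! orders within the block = 120·6 = 720.
Probability = 720/5040 = 1/7.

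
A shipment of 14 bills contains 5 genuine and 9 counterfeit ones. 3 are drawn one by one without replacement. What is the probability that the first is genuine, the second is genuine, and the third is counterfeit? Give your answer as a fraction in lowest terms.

Multiply the conditional probabilities at each draw: 5/14 · 4/13 · 9/12 = 180/2184 = 15/182.

15/182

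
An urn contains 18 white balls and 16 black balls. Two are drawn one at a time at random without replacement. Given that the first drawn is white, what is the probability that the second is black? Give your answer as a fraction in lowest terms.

After removing one white, 33 remain: 17 white and 16 black.
So the probability the next is black is 16/33.

16/33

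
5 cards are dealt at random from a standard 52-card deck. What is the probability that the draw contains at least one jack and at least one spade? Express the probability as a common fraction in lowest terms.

There are C(52,5) = 2598960 possible draws.
By inclusion-exclusion on the complements, draws missing all jacks or all spades: C(48,5) + C(39,5) − C(36,5) = 1712304 + 575757 − 376992 = 1911069.
So draws with at least one of each: 2598960 − 1911069 = 687891, probability 687891/2598960 = 229297/866320.

229297/866320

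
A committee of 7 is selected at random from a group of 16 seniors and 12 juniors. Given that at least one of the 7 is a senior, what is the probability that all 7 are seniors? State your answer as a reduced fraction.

65/6723

Work in counts. Selections with at least one senior: C(28,7) − C(12,7) = 1184040 − 792 = 1183248.
Of those, selections where all 7 are seniors: C(16,7) = 11440.
Conditional probability = 11440/1183248 = 65/6723.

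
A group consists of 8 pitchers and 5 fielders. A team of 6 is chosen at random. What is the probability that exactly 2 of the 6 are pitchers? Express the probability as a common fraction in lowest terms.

Total number of selections: C(13,6) = 1716.
Selections with exactly 2 pitchers: choose 2 of the 8 pitchers and 4 of the 5 fielders, C(8,2)·C(5,4) = 28·5 = 140.
Probability = 140/1716 = 35/429.

35/429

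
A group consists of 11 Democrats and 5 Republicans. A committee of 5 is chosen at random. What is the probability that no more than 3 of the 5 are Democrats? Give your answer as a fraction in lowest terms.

Total selections: C(16,5) = 4368.
Favorable selections (no more than 3 Democrats): C(11,0)·C(5,5) + C(11,1)·C(5,4) + C(11,2)·C(5,3) + C(11,3)·C(5,2) = 1 + 55 + 550 + 1650 = 2256.
Probability = 2256/4368 = 47/91.

47/91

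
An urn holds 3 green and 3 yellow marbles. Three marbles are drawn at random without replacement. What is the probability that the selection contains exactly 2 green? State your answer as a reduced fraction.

The sample space is all 3-subsets of the 6: C(6,3) = 20.
Selections with exactly 2 green: choose 2 of the 3 green and 1 of the 3 yellow, C(3,2)·C(3,1) = 3·3 = 9.
Probability = 9/20.

9/20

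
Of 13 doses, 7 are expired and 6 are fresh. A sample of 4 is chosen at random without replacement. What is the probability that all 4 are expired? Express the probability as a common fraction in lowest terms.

7/143

There are C(13,4) = 715 possible selections.
Selections with all expired: C(7,4) = 35.
Probability = 35/715 = 7/143.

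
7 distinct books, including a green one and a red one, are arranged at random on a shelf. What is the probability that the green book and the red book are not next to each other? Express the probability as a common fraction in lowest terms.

5/7

There are 7! = 5040 arrangements.
Arrangements with the green book and the red book adjacent: 2·6! = 1440.
So not adjacent: 5040 − 1440 = 3600, probability 3600/5040 = 5/7.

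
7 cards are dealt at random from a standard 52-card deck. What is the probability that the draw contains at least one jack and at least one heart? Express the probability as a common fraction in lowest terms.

53122231/133784560

There are C(52,7) = 133784560 possible draws.
By inclusion-exclusion on the complements, draws missing all jacks or all hearts: C(48,7) + C(39,7) − C(36,7) = 73629072 + 15380937 − 8347680 = 80662329.
So draws with at least one of each: 133784560 − 80662329 = 53122231, probability 53122231/133784560.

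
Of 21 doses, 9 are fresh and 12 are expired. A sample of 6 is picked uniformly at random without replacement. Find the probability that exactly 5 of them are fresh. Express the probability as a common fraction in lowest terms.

The sample space is all 6-subsets of the 21: C(21,6) = 54264.
Selections with exactly 5 fresh: choose 5 of the 9 fresh and 1 of the 12 expired, C(9,5)·C(12,1) = 126·12 = 1512.
Probability = 1512/54264 = 9/323.

9/323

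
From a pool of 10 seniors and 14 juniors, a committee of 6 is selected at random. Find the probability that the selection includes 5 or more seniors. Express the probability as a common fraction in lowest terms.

267/9614

Total selections: C(24,6) = 134596.
Favorable selections (5 or more seniors): C(10,5)·C(14,1) + C(10,6)·C(14,0) = 3528 + 210 = 3738.
Probability = 3738/134596 = 267/9614.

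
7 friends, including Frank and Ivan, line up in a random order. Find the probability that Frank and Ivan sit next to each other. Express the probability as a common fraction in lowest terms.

There are 7! = 5040 arrangements.
Treat Frank and Ivan as a block: 6! arrangements of the blocks × 2 orders within the block = 2·720 = 1440.
Probability = 1440/5040 = 2/7.

2/7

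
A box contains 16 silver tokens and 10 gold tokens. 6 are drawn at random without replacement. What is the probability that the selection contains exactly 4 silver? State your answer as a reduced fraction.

Total number of selections: C(26,6) = 230230.
Selections with exactly 4 silver: choose 4 of the 16 silver and 2 of the 10 gold, C(16,4)·C(10,2) = 1820·45 = 81900.
Probability = 81900/230230 = 90/253.

90/253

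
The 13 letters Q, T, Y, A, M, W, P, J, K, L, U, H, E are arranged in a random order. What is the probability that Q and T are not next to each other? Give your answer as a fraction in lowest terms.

There are 13! = 6227020800 arrangements.
Arrangements with Q and T adjacent: 2·12! = 958003200.
So not adjacent: 6227020800 − 958003200 = 5269017600, probability 5269017600/6227020800 = 11/13.

11/13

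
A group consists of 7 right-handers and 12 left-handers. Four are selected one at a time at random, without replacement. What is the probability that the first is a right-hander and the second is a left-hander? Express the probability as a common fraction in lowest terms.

Multiply the conditional probabilities at each draw: 7/19 · 12/18 = 84/342 = 14/57.

14/57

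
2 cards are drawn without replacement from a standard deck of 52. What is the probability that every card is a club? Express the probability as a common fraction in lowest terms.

1/17

There are C(52,2) = 1326 possible 2-card hands.
Hands that are all clubs: C(13,2) = 78.
Probability = 78/1326 = 1/17.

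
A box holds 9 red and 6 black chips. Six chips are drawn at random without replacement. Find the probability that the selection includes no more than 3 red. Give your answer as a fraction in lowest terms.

5/11

Total selections: C(15,6) = 5005.
Count the complement (more than 3 red): C(9,4)·C(6,2) + C(9,5)·C(6,1) + C(9,6)·C(6,0) = 1890 + 756 + 84 = 2730.
Probability = 1 − 2730/5005 = 2275/5005 = 5/11.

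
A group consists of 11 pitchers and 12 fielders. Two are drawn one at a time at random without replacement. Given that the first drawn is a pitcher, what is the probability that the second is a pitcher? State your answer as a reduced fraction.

After removing one pitcher, 22 remain: 10 pitchers and 12 fielders.
So the probability the next is a pitcher is 10/22 = 5/11.

5/11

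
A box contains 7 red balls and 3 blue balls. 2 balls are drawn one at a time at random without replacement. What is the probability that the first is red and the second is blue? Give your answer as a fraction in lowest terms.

7/30

Multiply the conditional probabilities at each draw: 7/10 · 3/9 = 21/90 = 7/30.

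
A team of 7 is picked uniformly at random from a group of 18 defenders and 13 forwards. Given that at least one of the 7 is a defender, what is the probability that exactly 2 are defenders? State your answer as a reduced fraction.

5049/67381

Work in counts. Selections with at least one defender: C(31,7) − C(13,7) = 2629575 − 1716 = 2627859.
Of those, selections where exactly 2 are defenders: C(18,2)·C(13,5) = 153·1287 = 196911.
Conditional probability = 196911/2627859 = 5049/67381.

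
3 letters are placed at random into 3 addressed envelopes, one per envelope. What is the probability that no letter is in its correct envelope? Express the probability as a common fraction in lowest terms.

There are 3! = 6 assignments.
By inclusion-exclusion, assignments with no fixed points: C(3,0)·3! − C(3,1)·2! + C(3,2)·1! − C(3,3)·0! = 2.
Probability = 2/6 = 1/3.

1/3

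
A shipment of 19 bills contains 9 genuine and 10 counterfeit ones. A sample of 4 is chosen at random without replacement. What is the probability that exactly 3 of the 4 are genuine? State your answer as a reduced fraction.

There are C(19,4) = 3876 ways to choose 4 from 19.
Selections with exactly 3 genuine: choose 3 of the 9 genuine and 1 of the 10 counterfeit, C(9,3)·C(10,1) = 84·10 = 840.
Probability = 840/3876 = 70/323.

70/323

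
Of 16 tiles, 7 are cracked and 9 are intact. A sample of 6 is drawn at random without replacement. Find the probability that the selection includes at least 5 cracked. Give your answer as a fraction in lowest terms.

7/286

There are C(16,6) = 8008 ways to choose the 6.
Favorable selections (at least 5 cracked): C(7,5)·C(9,1) + C(7,6)·C(9,0) = 189 + 7 = 196.
Probability = 196/8008 = 7/286.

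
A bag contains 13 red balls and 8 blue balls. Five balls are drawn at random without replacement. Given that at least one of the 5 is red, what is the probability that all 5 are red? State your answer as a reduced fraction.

Work in counts. Selections with at least one red: C(21,5) − C(8,5) = 20349 − 56 = 20293.
Of those, selections where all 5 are red: C(13,5) = 1287.
Conditional probability = 1287/20293 = 99/1561.

99/1561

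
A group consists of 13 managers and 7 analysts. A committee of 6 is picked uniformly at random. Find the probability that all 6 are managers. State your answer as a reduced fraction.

There are C(20,6) = 38760 possible selections.
Selections with all managers: C(13,6) = 1716.
Probability = 1716/38760 = 143/3230.

143/3230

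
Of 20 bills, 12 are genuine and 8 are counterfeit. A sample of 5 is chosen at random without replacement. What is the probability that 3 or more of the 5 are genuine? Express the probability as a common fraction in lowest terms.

There are C(20,5) = 15504 ways to choose the 5.
Favorable selections (3 or more genuine): C(12,3)·C(8,2) + C(12,4)·C(8,1) + C(12,5)·C(8,0) = 6160 + 3960 + 792 = 10912.
Probability = 10912/15504 = 682/969.

682/969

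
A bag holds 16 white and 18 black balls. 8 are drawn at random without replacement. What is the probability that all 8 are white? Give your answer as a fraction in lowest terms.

There are C(34,8) = 18156204 possible selections.
Selections with all white: C(16,8) = 12870.
Probability = 12870/18156204 = 65/91698.

65/91698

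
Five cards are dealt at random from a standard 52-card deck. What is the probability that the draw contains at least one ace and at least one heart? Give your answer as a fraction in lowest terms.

There are C(52,5) = 2598960 possible draws.
By inclusion-exclusion on the complements, draws missing all aces or all hearts: C(48,5) + C(39,5) − C(36,5) = 1712304 + 575757 − 376992 = 1911069.
So draws with at least one of each: 2598960 − 1911069 = 687891, probability 687891/2598960 = 229297/866320.

229297/866320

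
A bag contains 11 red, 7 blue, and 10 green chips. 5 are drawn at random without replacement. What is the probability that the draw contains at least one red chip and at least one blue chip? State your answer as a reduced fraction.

There are C(28,5) = 98280 possible draws.
By inclusion-exclusion on the complements, draws missing all red or all blue: C(17,5) + C(21,5) − C(10,5) = 6188 + 20349 − 252 = 26285.
So draws with at least one of each: 98280 − 26285 = 71995, probability 71995/98280 = 2057/2808.

2057/2808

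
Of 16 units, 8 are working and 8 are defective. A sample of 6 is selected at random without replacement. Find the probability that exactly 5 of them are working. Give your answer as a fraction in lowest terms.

8/143

Total number of selections: C(16,6) = 8008.
Selections with exactly 5 working: choose 5 of the 8 working and 1 of the 8 defective, C(8,5)·C(8,1) = 56·8 = 448.
Probability = 448/8008 = 8/143.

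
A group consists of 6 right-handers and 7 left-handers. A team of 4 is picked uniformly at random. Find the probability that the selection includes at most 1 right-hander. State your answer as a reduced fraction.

There are C(13,4) = 715 ways to choose the 4.
Favorable selections (at most 1 right-hander): C(6,0)·C(7,4) + C(6,1)·C(7,3) = 35 + 210 = 245.
Probability = 245/715 = 49/143.

49/143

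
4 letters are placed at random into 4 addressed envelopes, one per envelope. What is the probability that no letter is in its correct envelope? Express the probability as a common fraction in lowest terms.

There are 4! = 24 assignments.
By inclusion-exclusion, assignments with no fixed points: C(4,0)·4! − C(4,1)·3! + C(4,2)·2! − C(4,3)·1! + C(4,4)·0! = 9.
Probability = 9/24 = 3/8.

3/8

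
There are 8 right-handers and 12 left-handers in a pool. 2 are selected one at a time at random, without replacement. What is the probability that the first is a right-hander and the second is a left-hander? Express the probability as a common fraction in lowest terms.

24/95

Multiply the conditional probabilities at each draw: 8/20 · 12/19 = 96/380 = 24/95.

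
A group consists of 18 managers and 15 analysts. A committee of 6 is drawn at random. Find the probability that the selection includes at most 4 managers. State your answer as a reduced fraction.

34303/39556

There are C(33,6) = 1107568 ways to choose the 6.
Count the complement (more than 4 managers): C(18,5)·C(15,1) + C(18,6)·C(15,0) = 128520 + 18564 = 147084.
Probability = 1 − 147084/1107568 = 960484/1107568 = 34303/39556.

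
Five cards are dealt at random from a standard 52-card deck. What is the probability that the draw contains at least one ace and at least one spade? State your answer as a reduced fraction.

229297/866320

There are C(52,5) = 2598960 possible draws.
By inclusion-exclusion on the complements, draws missing all aces or all spades: C(48,5) + C(39,5) − C(36,5) = 1712304 + 575757 − 376992 = 1911069.
So draws with at least one of each: 2598960 − 1911069 = 687891, probability 687891/2598960 = 229297/866320.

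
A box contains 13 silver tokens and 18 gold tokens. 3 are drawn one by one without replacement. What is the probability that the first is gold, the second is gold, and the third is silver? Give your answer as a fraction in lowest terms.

663/4495

Multiply the conditional probabilities at each draw: 18/31 · 17/30 · 13/29 = 3978/26970 = 663/4495.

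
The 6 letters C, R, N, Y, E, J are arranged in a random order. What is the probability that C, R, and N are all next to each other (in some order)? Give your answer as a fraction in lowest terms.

1/5

There are 6! = 720 arrangements.
Treat the three as one block: 4! placements × 3! orders within the block = 24·6 = 144.
Probability = 144/720 = 1/5.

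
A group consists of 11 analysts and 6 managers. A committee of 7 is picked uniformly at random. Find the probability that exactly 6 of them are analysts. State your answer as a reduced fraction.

63/442

There are C(17,7) = 19448 ways to choose 7 from 17.
Selections with exactly 6 analysts: choose 6 of the 11 analysts and 1 of the 6 managers, C(11,6)·C(6,1) = 462·6 = 2772.
Probability = 2772/19448 = 63/442.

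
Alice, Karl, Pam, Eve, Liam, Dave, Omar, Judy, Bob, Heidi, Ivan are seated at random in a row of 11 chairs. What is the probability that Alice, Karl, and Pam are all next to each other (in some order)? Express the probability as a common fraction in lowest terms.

There are 11! = 39916800 arrangements.
Treat the three as one block: 9! placements × 3! orders within the block = 362880·6 = 2177280.
Probability = 2177280/39916800 = 3/55.

3/55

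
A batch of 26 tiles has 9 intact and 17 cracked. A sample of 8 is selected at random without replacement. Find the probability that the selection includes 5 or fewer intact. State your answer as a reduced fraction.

28186/28405

Total selections: C(26,8) = 1562275.
Favorable selections (5 or fewer intact): C(9,0)·C(17,8) + C(9,1)·C(17,7) + C(9,2)·C(17,6) + C(9,3)·C(17,5) + C(9,4)·C(17,4) + C(9,5)·C(17,3) = 24310 + 175032 + 445536 + 519792 + 299880 + 85680 = 1550230.
Probability = 1550230/1562275 = 28186/28405.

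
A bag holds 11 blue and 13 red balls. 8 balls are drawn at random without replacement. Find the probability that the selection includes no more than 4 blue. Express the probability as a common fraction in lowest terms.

17056/22287

There are C(24,8) = 735471 ways to choose the 8.
Favorable selections (no more than 4 blue): C(11,0)·C(13,8) + C(11,1)·C(13,7) + C(11,2)·C(13,6) + C(11,3)·C(13,5) + C(11,4)·C(13,4) = 1287 + 18876 + 94380 + 212355 + 235950 = 562848.
Probability = 562848/735471 = 17056/22287.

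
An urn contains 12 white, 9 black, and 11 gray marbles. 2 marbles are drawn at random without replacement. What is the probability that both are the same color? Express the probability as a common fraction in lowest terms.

157/496

There are C(32,2) = 496 ways to draw 2 marbles.
All same color: C(12,2) + C(9,2) + C(11,2) = 66 + 36 + 55 = 157.
Probability = 157/496.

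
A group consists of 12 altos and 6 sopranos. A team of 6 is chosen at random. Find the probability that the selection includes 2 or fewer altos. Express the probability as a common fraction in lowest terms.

1063/18564

Total selections: C(18,6) = 18564.
Favorable selections (2 or fewer altos): C(12,0)·C(6,6) + C(12,1)·C(6,5) + C(12,2)·C(6,4) = 1 + 72 + 990 = 1063.
Probability = 1063/18564.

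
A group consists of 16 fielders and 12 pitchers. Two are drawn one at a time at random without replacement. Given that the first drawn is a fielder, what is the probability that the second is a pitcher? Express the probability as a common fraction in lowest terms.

After removing one fielder, 27 remain: 15 fielders and 12 pitchers.
So the probability the next is a pitcher is 12/27 = 4/9.

4/9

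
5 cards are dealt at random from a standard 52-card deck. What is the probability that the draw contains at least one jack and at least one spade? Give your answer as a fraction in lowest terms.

There are C(52,5) = 2598960 possible draws.
By inclusion-exclusion on the complements, draws missing all jacks or all spades: C(48,5) + C(39,5) − C(36,5) = 1712304 + 575757 − 376992 = 1911069.
So draws with at least one of each: 2598960 − 1911069 = 687891, probability 687891/2598960 = 229297/866320.

229297/866320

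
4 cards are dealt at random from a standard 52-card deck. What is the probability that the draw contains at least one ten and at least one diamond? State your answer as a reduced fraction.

52799/270725

There are C(52,4) = 270725 possible draws.
By inclusion-exclusion on the complements, draws missing all tens or all diamonds: C(48,4) + C(39,4) − C(36,4) = 194580 + 82251 − 58905 = 217926.
So draws with at least one of each: 270725 − 217926 = 52799, probability 52799/270725.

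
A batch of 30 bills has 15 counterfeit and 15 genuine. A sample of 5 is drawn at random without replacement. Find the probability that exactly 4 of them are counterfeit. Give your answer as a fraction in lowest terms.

There are C(30,5) = 142506 ways to choose 5 from 30.
Selections with exactly 4 counterfeit: choose 4 of the 15 counterfeit and 1 of the 15 genuine, C(15,4)·C(15,1) = 1365·15 = 20475.
Probability = 20475/142506 = 25/174.

25/174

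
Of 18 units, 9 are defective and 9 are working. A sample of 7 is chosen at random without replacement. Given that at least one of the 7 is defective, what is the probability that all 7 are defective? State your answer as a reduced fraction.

1/883

Work in counts. Selections with at least one defective: C(18,7) − C(9,7) = 31824 − 36 = 31788.
Of those, selections where all 7 are defective: C(9,7) = 36.
Conditional probability = 36/31788 = 1/883.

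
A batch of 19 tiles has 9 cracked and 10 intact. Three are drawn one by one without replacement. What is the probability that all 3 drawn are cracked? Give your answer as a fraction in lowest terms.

Multiply the conditional probabilities at each draw: 9/19 · 8/18 · 7/17 = 504/5814 = 28/323.

28/323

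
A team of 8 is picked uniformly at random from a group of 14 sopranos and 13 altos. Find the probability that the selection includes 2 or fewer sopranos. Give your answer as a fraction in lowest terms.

47/575

Total selections: C(27,8) = 2220075.
Favorable selections (2 or fewer sopranos): C(14,0)·C(13,8) + C(14,1)·C(13,7) + C(14,2)·C(13,6) = 1287 + 24024 + 156156 = 181467.
Probability = 181467/2220075 = 47/575.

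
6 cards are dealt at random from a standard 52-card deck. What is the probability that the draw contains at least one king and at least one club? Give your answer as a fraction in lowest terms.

6772177/20358520

There are C(52,6) = 20358520 possible draws.
By inclusion-exclusion on the complements, draws missing all kings or all clubs: C(48,6) + C(39,6) − C(36,6) = 12271512 + 3262623 − 1947792 = 13586343.
So draws with at least one of each: 20358520 − 13586343 = 6772177, probability 6772177/20358520.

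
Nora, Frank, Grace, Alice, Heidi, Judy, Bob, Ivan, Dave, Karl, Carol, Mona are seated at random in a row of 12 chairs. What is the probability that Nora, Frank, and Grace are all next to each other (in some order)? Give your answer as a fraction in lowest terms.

1/22

There are 12! = 479001600 arrangements.
Treat the three as one block: 10! placements × 3! orders within the block = 3628800·6 = 21772800.
Probability = 21772800/479001600 = 1/22.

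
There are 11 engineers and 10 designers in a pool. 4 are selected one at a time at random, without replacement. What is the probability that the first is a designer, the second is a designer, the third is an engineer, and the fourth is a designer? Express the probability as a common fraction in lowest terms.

Multiply the conditional probabilities at each draw: 10/21 · 9/20 · 11/19 · 8/18 = 7920/143640 = 22/399.

22/399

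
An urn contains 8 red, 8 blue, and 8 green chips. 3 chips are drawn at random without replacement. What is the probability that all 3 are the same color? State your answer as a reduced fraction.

21/253

There are C(24,3) = 2024 ways to draw 3 chips.
All same color: C(8,3) + C(8,3) + C(8,3) = 56 + 56 + 56 = 168.
Probability = 168/2024 = 21/253.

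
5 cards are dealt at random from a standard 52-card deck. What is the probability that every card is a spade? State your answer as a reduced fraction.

33/66640

There are C(52,5) = 2598960 possible 5-card hands.
Hands that are all spades: C(13,5) = 1287.
Probability = 1287/2598960 = 33/66640.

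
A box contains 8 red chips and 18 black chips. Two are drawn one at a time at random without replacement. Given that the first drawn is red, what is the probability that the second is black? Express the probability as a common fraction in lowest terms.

After removing one red, 25 remain: 7 red and 18 black.
So the probability the next is black is 18/25.

18/25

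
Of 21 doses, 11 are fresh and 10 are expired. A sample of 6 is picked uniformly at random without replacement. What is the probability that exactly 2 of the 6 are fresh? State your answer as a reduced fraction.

There are C(21,6) = 54264 ways to choose 6 from 21.
Selections with exactly 2 fresh: choose 2 of the 11 fresh and 4 of the 10 expired, C(11,2)·C(10,4) = 55·210 = 11550.
Probability = 11550/54264 = 275/1292.

275/1292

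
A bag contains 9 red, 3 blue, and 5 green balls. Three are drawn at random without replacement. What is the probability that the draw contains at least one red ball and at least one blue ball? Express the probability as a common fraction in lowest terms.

27/68

There are C(17,3) = 680 possible draws.
By inclusion-exclusion on the complements, draws missing all red or all blue: C(8,3) + C(14,3) − C(5,3) = 56 + 364 − 10 = 410.
So draws with at least one of each: 680 − 410 = 270, probability 270/680 = 27/68.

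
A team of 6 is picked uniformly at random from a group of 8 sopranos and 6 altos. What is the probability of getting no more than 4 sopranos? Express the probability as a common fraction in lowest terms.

29/33

There are C(14,6) = 3003 ways to choose the 6.
Count the complement (more than 4 sopranos): C(8,5)·C(6,1) + C(8,6)·C(6,0) = 336 + 28 = 364.
Probability = 1 − 364/3003 = 2639/3003 = 29/33.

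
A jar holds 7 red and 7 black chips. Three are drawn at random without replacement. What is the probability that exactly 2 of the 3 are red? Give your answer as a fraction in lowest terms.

Total number of selections: C(14,3) = 364.
Selections with exactly 2 red: choose 2 of the 7 red and 1 of the 7 black, C(7,2)·C(7,1) = 21·7 = 147.
Probability = 147/364 = 21/52.

21/52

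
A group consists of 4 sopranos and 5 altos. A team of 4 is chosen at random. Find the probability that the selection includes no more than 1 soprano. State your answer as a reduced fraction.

Total selections: C(9,4) = 126.
Favorable selections (no more than 1 soprano): C(4,0)·C(5,4) + C(4,1)·C(5,3) = 5 + 40 = 45.
Probability = 45/126 = 5/14.

5/14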